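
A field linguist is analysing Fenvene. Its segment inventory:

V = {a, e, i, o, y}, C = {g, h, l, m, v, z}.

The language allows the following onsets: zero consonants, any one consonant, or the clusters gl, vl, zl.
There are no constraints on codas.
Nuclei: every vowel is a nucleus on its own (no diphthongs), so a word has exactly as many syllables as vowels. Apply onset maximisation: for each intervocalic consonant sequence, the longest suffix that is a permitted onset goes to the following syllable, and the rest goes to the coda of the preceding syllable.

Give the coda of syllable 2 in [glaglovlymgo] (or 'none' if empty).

none

Nuclei (vowels): a, o, y, o → 4 syllables.
/a…o/ gap (V1→V2): /gl/ is a licit onset in full, so it all attaches to the next syllable.
/o…y/ gap (V2→V3): cluster /vl/ — /vl/ is itself a permitted onset, so the whole cluster goes right; preceding coda = ∅.
/y…o/ gap (V3→V4): cluster /mg/ — the longest permitted-onset suffix is /g/; onset = /g/, preceding coda = /m/.
Result: gla.glo.vlym.go.
Syllable 2 is /glo/: onset /gl/, nucleus /o/, coda ∅.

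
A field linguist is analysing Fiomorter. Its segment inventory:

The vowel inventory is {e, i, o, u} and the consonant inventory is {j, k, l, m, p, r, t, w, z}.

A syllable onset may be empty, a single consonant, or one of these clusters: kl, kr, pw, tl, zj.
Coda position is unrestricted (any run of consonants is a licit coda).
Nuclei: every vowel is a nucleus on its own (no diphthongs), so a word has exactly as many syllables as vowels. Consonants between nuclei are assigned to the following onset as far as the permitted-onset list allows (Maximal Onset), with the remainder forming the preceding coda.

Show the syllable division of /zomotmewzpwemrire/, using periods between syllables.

The vowels are o, o, e, e, i, e — 6 nuclei, so 6 syllables.
/o…o/ gap (V1→V2): just /m/ — single C goes to the following onset.
/o…e/ gap (V2→V3): /tm/; trying suffixes from longest down, /m/ is the first permitted one, so coda /t/ | onset /m/.
/e…e/ gap (V3→V4): cluster /wzpw/ — the longest permitted-onset suffix is /pw/; onset = /pw/, preceding coda = /wz/.
/e…i/ gap (V4→V5): /mr/ splits as /m/ + /r/ (/r/ is the longest suffix that is a licit onset).
/i…e/ gap (V5→V6): just /r/ — single C goes to the following onset.

zo.mot.mewz.pwem.ri.re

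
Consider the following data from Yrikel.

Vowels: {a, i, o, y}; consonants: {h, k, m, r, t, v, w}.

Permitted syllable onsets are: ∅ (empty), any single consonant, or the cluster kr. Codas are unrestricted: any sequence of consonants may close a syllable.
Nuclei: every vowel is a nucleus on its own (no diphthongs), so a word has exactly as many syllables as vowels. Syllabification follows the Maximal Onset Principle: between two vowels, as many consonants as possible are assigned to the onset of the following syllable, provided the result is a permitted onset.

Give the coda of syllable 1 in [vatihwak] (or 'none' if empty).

Vowels present: a, i, a; each is a nucleus, giving 3 syllables.
σ1/σ2 boundary: /t/ → onset of the next syllable (single consonants are always licit onsets).
σ2/σ3 boundary: cluster /hw/ — the longest permitted-onset suffix is /w/; onset = /w/, preceding coda = /h/.
Syllabification: va.tih.wak.
Syllable 1 is /va/: onset /v/, nucleus /a/, coda ∅.

none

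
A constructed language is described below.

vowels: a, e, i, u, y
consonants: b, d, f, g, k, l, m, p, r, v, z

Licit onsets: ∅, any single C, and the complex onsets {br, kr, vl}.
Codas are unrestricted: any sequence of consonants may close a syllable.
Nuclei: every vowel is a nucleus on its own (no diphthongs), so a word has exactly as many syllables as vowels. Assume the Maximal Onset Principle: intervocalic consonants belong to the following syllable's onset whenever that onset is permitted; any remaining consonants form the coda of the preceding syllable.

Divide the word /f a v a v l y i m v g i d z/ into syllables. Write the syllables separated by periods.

fa.va.vly.imv.gidz

Nuclei (vowels): a, a, y, i, i → 5 syllables.
σ1/σ2 boundary: just /v/ — single C goes to the following onset.
σ2/σ3 boundary: /vl/ is a licit onset in full, so it all attaches to the next syllable.
σ3/σ4 boundary: hiatus — the boundary sits between the two vowels.
σ4/σ5 boundary: /mvg/ splits as /mv/ + /g/ (/g/ is the longest suffix that is a licit onset).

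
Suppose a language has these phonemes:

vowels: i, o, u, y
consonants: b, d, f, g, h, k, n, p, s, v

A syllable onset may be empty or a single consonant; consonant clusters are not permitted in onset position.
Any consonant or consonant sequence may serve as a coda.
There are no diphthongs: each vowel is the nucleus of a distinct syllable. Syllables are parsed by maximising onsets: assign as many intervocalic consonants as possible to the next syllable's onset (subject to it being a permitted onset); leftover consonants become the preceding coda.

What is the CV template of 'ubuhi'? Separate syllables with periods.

V.CV.CV

The vowels are u, u, i — 3 nuclei, so 3 syllables.
Between /u/ (V1) and /u/ (V2): just /b/ — single C goes to the following onset.
Between /u/ (V2) and /i/ (V3): /h/ is a single consonant, so it becomes the next onset.
Result: u.bu.hi.
Mapping each syllable to C/V: /u/ → V, /bu/ → CV, /hi/ → CV.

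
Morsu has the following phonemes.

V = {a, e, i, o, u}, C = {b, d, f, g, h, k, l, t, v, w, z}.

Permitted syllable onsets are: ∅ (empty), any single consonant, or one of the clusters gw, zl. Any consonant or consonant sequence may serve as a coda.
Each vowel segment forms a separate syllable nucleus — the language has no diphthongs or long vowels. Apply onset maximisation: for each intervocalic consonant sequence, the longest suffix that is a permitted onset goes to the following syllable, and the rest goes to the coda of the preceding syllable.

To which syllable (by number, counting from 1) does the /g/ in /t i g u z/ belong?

Nuclei (vowels): i, u → 2 syllables.
Between /i/ (V1) and /u/ (V2): /g/ → onset of the next syllable (single consonants are always licit onsets).
So the parse is ti.guz.
The /g/ is in the onset of syllable 2 (/guz/).

2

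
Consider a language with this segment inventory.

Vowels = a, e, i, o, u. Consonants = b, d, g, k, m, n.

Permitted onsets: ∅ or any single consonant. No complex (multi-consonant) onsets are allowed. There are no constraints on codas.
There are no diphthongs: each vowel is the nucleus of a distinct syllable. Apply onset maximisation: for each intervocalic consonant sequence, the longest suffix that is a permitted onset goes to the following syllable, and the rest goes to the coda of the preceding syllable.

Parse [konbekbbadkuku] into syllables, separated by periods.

Nuclei (vowels): o, e, a, u, u → 5 syllables.
Between /o/ (V1) and /e/ (V2): /nb/ — longest licit onset from the right is /b/, leaving /n/ as coda.
Between /e/ (V2) and /a/ (V3): /kbb/ — longest licit onset from the right is /b/, leaving /kb/ as coda.
Between /a/ (V3) and /u/ (V4): /dk/; trying suffixes from longest down, /k/ is the first permitted one, so coda /d/ | onset /k/.
Between /u/ (V4) and /u/ (V5): /k/ is a single consonant, so it becomes the next onset.

kon.bekb.bad.ku.ku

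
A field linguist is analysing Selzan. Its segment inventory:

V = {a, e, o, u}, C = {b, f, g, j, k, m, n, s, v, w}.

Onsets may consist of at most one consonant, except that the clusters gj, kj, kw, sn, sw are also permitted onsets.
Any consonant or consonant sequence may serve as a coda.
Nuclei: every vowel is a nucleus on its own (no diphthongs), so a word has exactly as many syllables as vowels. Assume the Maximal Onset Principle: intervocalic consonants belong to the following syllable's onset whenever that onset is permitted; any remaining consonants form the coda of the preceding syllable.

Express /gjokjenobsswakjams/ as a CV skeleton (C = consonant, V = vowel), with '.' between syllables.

CCV.CCV.CVCC.CCV.CCVCC

The vowels are o, e, o, a, a — 5 nuclei, so 5 syllables.
/o…e/ gap (V1→V2): /kj/ is a licit onset in full, so it all attaches to the next syllable.
/e…o/ gap (V2→V3): /n/ → onset of the next syllable (single consonants are always licit onsets).
/o…a/ gap (V3→V4): /bssw/ — longest licit onset from the right is /sw/, leaving /bs/ as coda.
/a…a/ gap (V4→V5): cluster /kj/ — /kj/ is itself a permitted onset, so the whole cluster goes right; preceding coda = ∅.
Putting it together: gjo.kje.nobs.swa.kjams.
Mapping each syllable to C/V: /gjo/ → CCV, /kje/ → CCV, /nobs/ → CVCC, /swa/ → CCV, /kjams/ → CCVCC.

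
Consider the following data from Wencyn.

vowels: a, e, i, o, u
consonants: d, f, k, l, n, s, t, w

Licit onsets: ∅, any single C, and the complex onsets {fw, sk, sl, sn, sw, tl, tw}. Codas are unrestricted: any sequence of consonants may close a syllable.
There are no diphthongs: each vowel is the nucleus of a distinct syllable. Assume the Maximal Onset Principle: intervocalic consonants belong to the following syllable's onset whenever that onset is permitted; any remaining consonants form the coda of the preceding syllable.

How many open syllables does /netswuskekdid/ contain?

1

Nuclei (vowels): e, u, e, i → 4 syllables.
Between /e/ (V1) and /u/ (V2): /tsw/ — longest licit onset from the right is /sw/, leaving /t/ as coda.
Between /u/ (V2) and /e/ (V3): /sk/ is a licit onset in full, so it all attaches to the next syllable.
Between /e/ (V3) and /i/ (V4): /kd/ — longest licit onset from the right is /d/, leaving /k/ as coda.
Putting it together: net.swu.skek.did.
Classifying each syllable: /net/ (closed), /swu/ (open), /skek/ (closed), /did/ (closed).
Open syllables: 1.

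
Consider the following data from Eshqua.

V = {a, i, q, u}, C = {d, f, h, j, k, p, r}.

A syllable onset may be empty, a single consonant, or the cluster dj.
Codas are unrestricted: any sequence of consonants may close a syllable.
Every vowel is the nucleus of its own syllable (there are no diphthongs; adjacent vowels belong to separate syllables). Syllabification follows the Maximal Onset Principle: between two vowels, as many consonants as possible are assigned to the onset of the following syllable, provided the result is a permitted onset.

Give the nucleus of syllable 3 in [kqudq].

The vowels are q, u, q — 3 nuclei, so 3 syllables.
The third nucleus (vowel 3 from the left) is /q/.

q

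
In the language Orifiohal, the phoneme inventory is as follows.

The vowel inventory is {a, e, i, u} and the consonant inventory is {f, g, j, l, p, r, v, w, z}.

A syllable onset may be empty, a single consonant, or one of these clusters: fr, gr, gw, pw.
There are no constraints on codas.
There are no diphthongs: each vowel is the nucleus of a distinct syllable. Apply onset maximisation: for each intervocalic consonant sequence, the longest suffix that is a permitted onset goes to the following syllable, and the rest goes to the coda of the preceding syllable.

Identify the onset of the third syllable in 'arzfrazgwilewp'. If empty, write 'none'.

The vowels are a, a, i, e — 4 nuclei, so 4 syllables.
V1 /a/ – V2 /a/: /rzfr/ splits as /rz/ + /fr/ (/fr/ is the longest suffix that is a licit onset).
V2 /a/ – V3 /i/: /zgw/ splits as /z/ + /gw/ (/gw/ is the longest suffix that is a licit onset).
V3 /i/ – V4 /e/: /l/ is a single consonant, so it becomes the next onset.
Syllabification: arz.fraz.gwi.lewp.
Syllable 3 is /gwi/: onset /gw/, nucleus /i/, coda ∅.

gw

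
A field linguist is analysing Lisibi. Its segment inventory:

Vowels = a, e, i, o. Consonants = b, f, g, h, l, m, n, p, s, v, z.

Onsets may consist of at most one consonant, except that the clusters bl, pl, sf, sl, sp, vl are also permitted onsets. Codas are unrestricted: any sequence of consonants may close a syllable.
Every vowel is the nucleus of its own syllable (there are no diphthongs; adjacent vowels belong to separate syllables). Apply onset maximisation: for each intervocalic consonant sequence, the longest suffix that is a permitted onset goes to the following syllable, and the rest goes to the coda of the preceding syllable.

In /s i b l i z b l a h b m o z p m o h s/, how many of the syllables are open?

1

The vowels are i, i, a, o, o — 5 nuclei, so 5 syllables.
σ1/σ2 boundary: cluster /bl/ — /bl/ is itself a permitted onset, so the whole cluster goes right; preceding coda = ∅.
σ2/σ3 boundary: cluster /zbl/ — the longest permitted-onset suffix is /bl/; onset = /bl/, preceding coda = /z/.
σ3/σ4 boundary: /hbm/ — longest licit onset from the right is /m/, leaving /hb/ as coda.
σ4/σ5 boundary: /zpm/ — longest licit onset from the right is /m/, leaving /zp/ as coda.
Result: si.bliz.blahb.mozp.mohs.
Classifying each syllable: /si/ (open), /bliz/ (closed), /blahb/ (closed), /mozp/ (closed), /mohs/ (closed).
Open syllables: 1.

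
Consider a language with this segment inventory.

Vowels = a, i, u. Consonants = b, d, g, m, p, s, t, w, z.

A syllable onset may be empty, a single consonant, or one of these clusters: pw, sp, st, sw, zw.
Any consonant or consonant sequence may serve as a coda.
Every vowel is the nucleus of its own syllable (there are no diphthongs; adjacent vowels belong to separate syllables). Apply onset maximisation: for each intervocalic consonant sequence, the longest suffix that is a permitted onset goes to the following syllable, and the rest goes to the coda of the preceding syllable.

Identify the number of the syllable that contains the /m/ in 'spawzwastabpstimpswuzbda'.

4

Vowels present: a, a, a, i, u, a; each is a nucleus, giving 6 syllables.
Between /a/ (V1) and /a/ (V2): /wzw/; trying suffixes from longest down, /zw/ is the first permitted one, so coda /w/ | onset /zw/.
Between /a/ (V2) and /a/ (V3): /st/ is a licit onset in full, so it all attaches to the next syllable.
Between /a/ (V3) and /i/ (V4): /bpst/; trying suffixes from longest down, /st/ is the first permitted one, so coda /bp/ | onset /st/.
Between /i/ (V4) and /u/ (V5): /mpsw/ splits as /mp/ + /sw/ (/sw/ is the longest suffix that is a licit onset).
Between /u/ (V5) and /a/ (V6): /zbd/; trying suffixes from longest down, /d/ is the first permitted one, so coda /zb/ | onset /d/.
Result: spaw.zwa.stabp.stimp.swuzb.da.
The /m/ is in the coda of syllable 4 (/stimp/).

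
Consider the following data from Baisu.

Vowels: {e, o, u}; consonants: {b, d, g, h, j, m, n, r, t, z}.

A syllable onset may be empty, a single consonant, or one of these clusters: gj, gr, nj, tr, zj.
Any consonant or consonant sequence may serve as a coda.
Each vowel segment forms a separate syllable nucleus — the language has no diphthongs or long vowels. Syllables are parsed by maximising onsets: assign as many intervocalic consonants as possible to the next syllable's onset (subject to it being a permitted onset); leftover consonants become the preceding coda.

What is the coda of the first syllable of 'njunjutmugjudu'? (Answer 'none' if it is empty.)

none

The vowels are u, u, u, u, u — 5 nuclei, so 5 syllables.
σ1/σ2 boundary: cluster /nj/ — /nj/ is itself a permitted onset, so the whole cluster goes right; preceding coda = ∅.
σ2/σ3 boundary: /tm/ — longest licit onset from the right is /m/, leaving /t/ as coda.
σ3/σ4 boundary: /gj/ is a licit onset in full, so it all attaches to the next syllable.
σ4/σ5 boundary: just /d/ — single C goes to the following onset.
So the parse is nju.njut.mu.gju.du.
Syllable 1 is /nju/: onset /nj/, nucleus /u/, coda ∅.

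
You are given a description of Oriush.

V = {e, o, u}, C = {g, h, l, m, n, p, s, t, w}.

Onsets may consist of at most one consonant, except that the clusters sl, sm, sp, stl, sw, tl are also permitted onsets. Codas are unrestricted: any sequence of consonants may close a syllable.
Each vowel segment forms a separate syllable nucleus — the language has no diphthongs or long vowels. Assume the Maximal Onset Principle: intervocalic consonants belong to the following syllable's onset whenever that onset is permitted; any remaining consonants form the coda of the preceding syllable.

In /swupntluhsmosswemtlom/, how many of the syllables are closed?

Vowels present: u, u, o, e, o; each is a nucleus, giving 5 syllables.
Between /u/ (V1) and /u/ (V2): /pntl/ splits as /pn/ + /tl/ (/tl/ is the longest suffix that is a licit onset).
Between /u/ (V2) and /o/ (V3): /hsm/ — longest licit onset from the right is /sm/, leaving /h/ as coda.
Between /o/ (V3) and /e/ (V4): /ssw/ splits as /s/ + /sw/ (/sw/ is the longest suffix that is a licit onset).
Between /e/ (V4) and /o/ (V5): /mtl/; trying suffixes from longest down, /tl/ is the first permitted one, so coda /m/ | onset /tl/.
Result: swupn.tluh.smos.swem.tlom.
Classifying each syllable: /swupn/ (closed), /tluh/ (closed), /smos/ (closed), /swem/ (closed), /tlom/ (closed).
Closed syllables: 5.

5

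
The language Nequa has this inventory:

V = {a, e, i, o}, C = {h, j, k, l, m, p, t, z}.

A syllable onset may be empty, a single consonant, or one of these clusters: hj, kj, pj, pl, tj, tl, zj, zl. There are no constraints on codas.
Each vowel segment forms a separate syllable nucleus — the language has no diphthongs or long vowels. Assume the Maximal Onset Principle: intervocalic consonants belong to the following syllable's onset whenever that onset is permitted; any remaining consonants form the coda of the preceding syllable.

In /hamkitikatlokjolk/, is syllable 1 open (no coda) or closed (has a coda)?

closed

The vowels are a, i, i, a, o, o — 6 nuclei, so 6 syllables.
V1 /a/ – V2 /i/: /mk/ splits as /m/ + /k/ (/k/ is the longest suffix that is a licit onset).
V2 /i/ – V3 /i/: /t/ is a single consonant, so it becomes the next onset.
V3 /i/ – V4 /a/: /k/ is a single consonant, so it becomes the next onset.
V4 /a/ – V5 /o/: /tl/ — entire cluster is a permitted onset → onset /tl/, coda ∅.
V5 /o/ – V6 /o/: cluster /kj/ — /kj/ is itself a permitted onset, so the whole cluster goes right; preceding coda = ∅.
So the parse is ham.ki.ti.ka.tlo.kjolk.
Syllable 1 is /ham/ with coda /m/, so it is closed.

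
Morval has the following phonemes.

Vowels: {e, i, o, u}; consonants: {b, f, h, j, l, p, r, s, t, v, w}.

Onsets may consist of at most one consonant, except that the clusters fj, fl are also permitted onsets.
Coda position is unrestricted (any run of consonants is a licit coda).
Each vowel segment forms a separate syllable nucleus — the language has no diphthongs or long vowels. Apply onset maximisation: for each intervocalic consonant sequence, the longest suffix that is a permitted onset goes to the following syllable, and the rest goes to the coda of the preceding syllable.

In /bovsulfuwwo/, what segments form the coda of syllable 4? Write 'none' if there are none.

none

Vowels present: o, u, u, o; each is a nucleus, giving 4 syllables.
Between /o/ (V1) and /u/ (V2): cluster /vs/ — the longest permitted-onset suffix is /s/; onset = /s/, preceding coda = /v/.
Between /u/ (V2) and /u/ (V3): /lf/; trying suffixes from longest down, /f/ is the first permitted one, so coda /l/ | onset /f/.
Between /u/ (V3) and /o/ (V4): /ww/ — longest licit onset from the right is /w/, leaving /w/ as coda.
Putting it together: bov.sul.fuw.wo.
Syllable 4 is /wo/: onset /w/, nucleus /o/, coda ∅.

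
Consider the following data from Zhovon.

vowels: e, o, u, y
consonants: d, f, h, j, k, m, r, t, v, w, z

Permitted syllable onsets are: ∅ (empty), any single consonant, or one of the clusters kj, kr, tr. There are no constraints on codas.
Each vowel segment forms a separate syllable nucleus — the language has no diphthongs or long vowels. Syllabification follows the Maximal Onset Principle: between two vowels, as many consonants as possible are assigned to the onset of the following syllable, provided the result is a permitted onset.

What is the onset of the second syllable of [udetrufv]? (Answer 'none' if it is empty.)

d

The vowels are u, e, u — 3 nuclei, so 3 syllables.
/u…e/ gap (V1→V2): /d/ → onset of the next syllable (single consonants are always licit onsets).
/e…u/ gap (V2→V3): /tr/ is a licit onset in full, so it all attaches to the next syllable.
Putting it together: u.de.trufv.
Syllable 2 is /de/: onset /d/, nucleus /e/, coda ∅.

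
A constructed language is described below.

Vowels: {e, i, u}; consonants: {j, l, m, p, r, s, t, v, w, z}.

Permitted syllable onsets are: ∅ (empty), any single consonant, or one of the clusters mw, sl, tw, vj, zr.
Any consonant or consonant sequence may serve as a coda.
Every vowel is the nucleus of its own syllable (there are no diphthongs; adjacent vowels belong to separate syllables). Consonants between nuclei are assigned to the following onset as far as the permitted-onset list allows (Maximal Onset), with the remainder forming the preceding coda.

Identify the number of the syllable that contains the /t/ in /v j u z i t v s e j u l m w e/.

The vowels are u, i, e, u, e — 5 nuclei, so 5 syllables.
V1 /u/ – V2 /i/: /z/ → onset of the next syllable (single consonants are always licit onsets).
V2 /i/ – V3 /e/: /tvs/ — longest licit onset from the right is /s/, leaving /tv/ as coda.
V3 /e/ – V4 /u/: /j/ → onset of the next syllable (single consonants are always licit onsets).
V4 /u/ – V5 /e/: /lmw/ — longest licit onset from the right is /mw/, leaving /l/ as coda.
Syllabification: vju.zitv.se.jul.mwe.
The /t/ is in the coda of syllable 2 (/zitv/).

2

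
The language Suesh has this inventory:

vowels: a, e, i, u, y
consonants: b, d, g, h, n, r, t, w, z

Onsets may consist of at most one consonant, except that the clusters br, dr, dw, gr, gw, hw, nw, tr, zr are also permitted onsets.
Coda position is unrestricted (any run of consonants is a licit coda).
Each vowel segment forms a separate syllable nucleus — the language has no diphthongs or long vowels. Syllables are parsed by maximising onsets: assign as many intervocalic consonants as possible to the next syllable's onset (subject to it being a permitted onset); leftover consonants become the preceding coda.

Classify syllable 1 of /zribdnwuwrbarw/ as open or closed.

The vowels are i, u, a — 3 nuclei, so 3 syllables.
σ1/σ2 boundary: /bdnw/ splits as /bd/ + /nw/ (/nw/ is the longest suffix that is a licit onset).
σ2/σ3 boundary: cluster /wrb/ — the longest permitted-onset suffix is /b/; onset = /b/, preceding coda = /wr/.
Syllabification: zribd.nwuwr.barw.
Syllable 1 is /zribd/ with coda /bd/, so it is closed.

closed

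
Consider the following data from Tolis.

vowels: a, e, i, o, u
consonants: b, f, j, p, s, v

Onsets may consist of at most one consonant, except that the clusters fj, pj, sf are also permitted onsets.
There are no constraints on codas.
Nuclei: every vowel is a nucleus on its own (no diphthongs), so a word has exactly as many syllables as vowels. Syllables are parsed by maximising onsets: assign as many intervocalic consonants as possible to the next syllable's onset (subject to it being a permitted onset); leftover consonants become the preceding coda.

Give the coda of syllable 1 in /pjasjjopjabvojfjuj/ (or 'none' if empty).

Vowels present: a, o, a, o, u; each is a nucleus, giving 5 syllables.
σ1/σ2 boundary: /sjj/ — longest licit onset from the right is /j/, leaving /sj/ as coda.
σ2/σ3 boundary: cluster /pj/ — /pj/ is itself a permitted onset, so the whole cluster goes right; preceding coda = ∅.
σ3/σ4 boundary: /bv/ splits as /b/ + /v/ (/v/ is the longest suffix that is a licit onset).
σ4/σ5 boundary: /jfj/ splits as /j/ + /fj/ (/fj/ is the longest suffix that is a licit onset).
So the parse is pjasj.jo.pjab.voj.fjuj.
Syllable 1 is /pjasj/: onset /pj/, nucleus /a/, coda /sj/.

sj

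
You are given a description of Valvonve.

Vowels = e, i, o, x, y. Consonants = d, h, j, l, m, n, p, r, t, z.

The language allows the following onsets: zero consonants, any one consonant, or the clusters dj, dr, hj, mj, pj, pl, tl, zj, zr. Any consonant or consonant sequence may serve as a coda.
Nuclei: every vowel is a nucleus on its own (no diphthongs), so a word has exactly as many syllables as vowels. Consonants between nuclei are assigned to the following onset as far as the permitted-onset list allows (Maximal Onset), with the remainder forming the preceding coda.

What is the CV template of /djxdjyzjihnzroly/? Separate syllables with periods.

CCV.CCV.CCVCC.CCV.CV

The vowels are x, y, i, o, y — 5 nuclei, so 5 syllables.
Between /x/ (V1) and /y/ (V2): /dj/ — entire cluster is a permitted onset → onset /dj/, coda ∅.
Between /y/ (V2) and /i/ (V3): /zj/ is a licit onset in full, so it all attaches to the next syllable.
Between /i/ (V3) and /o/ (V4): /hnzr/ — longest licit onset from the right is /zr/, leaving /hn/ as coda.
Between /o/ (V4) and /y/ (V5): just /l/ — single C goes to the following onset.
So the parse is djx.djy.zjihn.zro.ly.
Mapping each syllable to C/V: /djx/ → CCV, /djy/ → CCV, /zjihn/ → CCVCC, /zro/ → CCV, /ly/ → CV.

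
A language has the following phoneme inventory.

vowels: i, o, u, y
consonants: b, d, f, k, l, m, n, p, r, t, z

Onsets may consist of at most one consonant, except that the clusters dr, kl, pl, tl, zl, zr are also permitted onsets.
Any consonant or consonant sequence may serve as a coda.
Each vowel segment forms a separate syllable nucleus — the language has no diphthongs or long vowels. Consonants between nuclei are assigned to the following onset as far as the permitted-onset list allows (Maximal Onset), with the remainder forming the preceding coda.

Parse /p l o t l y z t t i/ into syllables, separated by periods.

plo.tlyzt.ti

Nuclei (vowels): o, y, i → 3 syllables.
V1 /o/ – V2 /y/: /tl/ is a licit onset in full, so it all attaches to the next syllable.
V2 /y/ – V3 /i/: cluster /ztt/ — the longest permitted-onset suffix is /t/; onset = /t/, preceding coda = /zt/.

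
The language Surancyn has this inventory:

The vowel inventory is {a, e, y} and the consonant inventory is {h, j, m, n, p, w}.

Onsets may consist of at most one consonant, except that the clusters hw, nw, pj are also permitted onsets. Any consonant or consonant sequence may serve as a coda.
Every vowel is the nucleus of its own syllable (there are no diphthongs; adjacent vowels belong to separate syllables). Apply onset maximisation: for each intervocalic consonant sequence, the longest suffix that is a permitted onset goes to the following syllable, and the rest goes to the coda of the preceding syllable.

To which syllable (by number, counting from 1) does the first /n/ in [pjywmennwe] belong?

The vowels are y, e, e — 3 nuclei, so 3 syllables.
Between /y/ (V1) and /e/ (V2): /wm/ — longest licit onset from the right is /m/, leaving /w/ as coda.
Between /e/ (V2) and /e/ (V3): /nnw/; trying suffixes from longest down, /nw/ is the first permitted one, so coda /n/ | onset /nw/.
Result: pjyw.men.nwe.
The first /n/ is in the coda of syllable 2 (/men/).

2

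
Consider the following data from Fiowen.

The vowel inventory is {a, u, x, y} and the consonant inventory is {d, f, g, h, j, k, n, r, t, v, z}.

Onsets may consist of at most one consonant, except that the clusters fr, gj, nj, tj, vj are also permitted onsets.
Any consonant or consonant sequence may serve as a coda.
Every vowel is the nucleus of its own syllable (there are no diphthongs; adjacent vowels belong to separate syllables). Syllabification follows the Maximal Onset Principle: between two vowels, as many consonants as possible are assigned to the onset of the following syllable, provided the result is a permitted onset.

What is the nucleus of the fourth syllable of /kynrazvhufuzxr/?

Nuclei (vowels): y, a, u, u, x → 5 syllables.
The fourth nucleus (vowel 4 from the left) is /u/.

u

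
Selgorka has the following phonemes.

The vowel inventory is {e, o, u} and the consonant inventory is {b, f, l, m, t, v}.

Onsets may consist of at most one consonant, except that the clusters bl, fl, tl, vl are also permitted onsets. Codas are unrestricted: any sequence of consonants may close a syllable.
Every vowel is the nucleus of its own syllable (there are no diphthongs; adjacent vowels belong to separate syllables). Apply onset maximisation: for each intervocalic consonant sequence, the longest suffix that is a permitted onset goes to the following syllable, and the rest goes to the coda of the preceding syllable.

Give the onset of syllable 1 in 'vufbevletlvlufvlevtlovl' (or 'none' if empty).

Vowels present: u, e, e, u, e, o; each is a nucleus, giving 6 syllables.
/u…e/ gap (V1→V2): /fb/; trying suffixes from longest down, /b/ is the first permitted one, so coda /f/ | onset /b/.
/e…e/ gap (V2→V3): /vl/ — entire cluster is a permitted onset → onset /vl/, coda ∅.
/e…u/ gap (V3→V4): cluster /tlvl/ — the longest permitted-onset suffix is /vl/; onset = /vl/, preceding coda = /tl/.
/u…e/ gap (V4→V5): cluster /fvl/ — the longest permitted-onset suffix is /vl/; onset = /vl/, preceding coda = /f/.
/e…o/ gap (V5→V6): cluster /vtl/ — the longest permitted-onset suffix is /tl/; onset = /tl/, preceding coda = /v/.
Result: vuf.be.vletl.vluf.vlev.tlovl.
Syllable 1 is /vuf/: onset /v/, nucleus /u/, coda /f/.

v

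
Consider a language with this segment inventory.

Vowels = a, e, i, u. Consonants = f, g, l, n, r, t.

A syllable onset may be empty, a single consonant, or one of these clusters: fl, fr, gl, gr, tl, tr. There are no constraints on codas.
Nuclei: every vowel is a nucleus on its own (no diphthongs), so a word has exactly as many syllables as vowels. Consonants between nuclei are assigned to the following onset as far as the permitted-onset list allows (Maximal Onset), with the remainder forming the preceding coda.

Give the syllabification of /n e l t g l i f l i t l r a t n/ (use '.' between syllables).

nelt.gli.flitl.ratn

Vowels present: e, i, i, a; each is a nucleus, giving 4 syllables.
Between /e/ (V1) and /i/ (V2): cluster /ltgl/ — the longest permitted-onset suffix is /gl/; onset = /gl/, preceding coda = /lt/.
Between /i/ (V2) and /i/ (V3): /fl/ — entire cluster is a permitted onset → onset /fl/, coda ∅.
Between /i/ (V3) and /a/ (V4): /tlr/; trying suffixes from longest down, /r/ is the first permitted one, so coda /tl/ | onset /r/.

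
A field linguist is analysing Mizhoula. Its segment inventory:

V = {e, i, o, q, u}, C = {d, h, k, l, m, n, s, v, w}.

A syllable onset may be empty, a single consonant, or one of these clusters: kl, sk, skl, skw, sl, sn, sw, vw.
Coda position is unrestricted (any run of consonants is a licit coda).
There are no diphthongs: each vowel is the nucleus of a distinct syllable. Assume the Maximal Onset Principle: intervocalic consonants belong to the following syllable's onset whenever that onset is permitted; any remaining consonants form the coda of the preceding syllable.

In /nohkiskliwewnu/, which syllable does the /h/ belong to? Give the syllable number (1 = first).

1

Nuclei (vowels): o, i, i, e, u → 5 syllables.
σ1/σ2 boundary: /hk/ — longest licit onset from the right is /k/, leaving /h/ as coda.
σ2/σ3 boundary: cluster /skl/ — /skl/ is itself a permitted onset, so the whole cluster goes right; preceding coda = ∅.
σ3/σ4 boundary: /w/ → onset of the next syllable (single consonants are always licit onsets).
σ4/σ5 boundary: /wn/; trying suffixes from longest down, /n/ is the first permitted one, so coda /w/ | onset /n/.
Result: noh.ki.skli.wew.nu.
The /h/ is in the coda of syllable 1 (/noh/).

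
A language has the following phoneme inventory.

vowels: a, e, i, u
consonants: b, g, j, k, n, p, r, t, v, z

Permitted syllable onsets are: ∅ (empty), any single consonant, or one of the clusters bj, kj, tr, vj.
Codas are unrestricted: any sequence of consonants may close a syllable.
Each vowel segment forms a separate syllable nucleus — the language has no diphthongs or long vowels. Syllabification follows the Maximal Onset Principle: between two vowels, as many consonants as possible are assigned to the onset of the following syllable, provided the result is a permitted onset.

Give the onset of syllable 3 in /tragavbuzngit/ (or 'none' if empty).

The vowels are a, a, u, i — 4 nuclei, so 4 syllables.
V1 /a/ – V2 /a/: /g/ is a single consonant, so it becomes the next onset.
V2 /a/ – V3 /u/: /vb/ — longest licit onset from the right is /b/, leaving /v/ as coda.
V3 /u/ – V4 /i/: cluster /zng/ — the longest permitted-onset suffix is /g/; onset = /g/, preceding coda = /zn/.
Syllabification: tra.gav.buzn.git.
Syllable 3 is /buzn/: onset /b/, nucleus /u/, coda /zn/.

b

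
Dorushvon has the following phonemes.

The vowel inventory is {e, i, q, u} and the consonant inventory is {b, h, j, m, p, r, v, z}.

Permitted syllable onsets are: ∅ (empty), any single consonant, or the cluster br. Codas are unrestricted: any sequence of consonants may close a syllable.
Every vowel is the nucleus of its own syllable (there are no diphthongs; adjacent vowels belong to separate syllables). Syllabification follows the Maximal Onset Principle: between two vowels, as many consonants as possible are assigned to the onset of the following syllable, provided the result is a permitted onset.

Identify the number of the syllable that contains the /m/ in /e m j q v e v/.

The vowels are e, q, e — 3 nuclei, so 3 syllables.
/e…q/ gap (V1→V2): /mj/ splits as /m/ + /j/ (/j/ is the longest suffix that is a licit onset).
/q…e/ gap (V2→V3): /v/ → onset of the next syllable (single consonants are always licit onsets).
So the parse is em.jq.vev.
The /m/ is in the coda of syllable 1 (/em/).

1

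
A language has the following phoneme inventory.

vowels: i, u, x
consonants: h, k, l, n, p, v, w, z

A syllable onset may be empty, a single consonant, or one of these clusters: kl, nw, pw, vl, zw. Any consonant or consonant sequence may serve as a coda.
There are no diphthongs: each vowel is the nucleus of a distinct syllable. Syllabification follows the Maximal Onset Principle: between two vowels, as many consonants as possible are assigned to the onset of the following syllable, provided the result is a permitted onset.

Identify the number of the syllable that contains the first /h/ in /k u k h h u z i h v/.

Nuclei (vowels): u, u, i → 3 syllables.
σ1/σ2 boundary: /khh/; trying suffixes from longest down, /h/ is the first permitted one, so coda /kh/ | onset /h/.
σ2/σ3 boundary: /z/ is a single consonant, so it becomes the next onset.
Putting it together: kukh.hu.zihv.
The first /h/ is in the coda of syllable 1 (/kukh/).

1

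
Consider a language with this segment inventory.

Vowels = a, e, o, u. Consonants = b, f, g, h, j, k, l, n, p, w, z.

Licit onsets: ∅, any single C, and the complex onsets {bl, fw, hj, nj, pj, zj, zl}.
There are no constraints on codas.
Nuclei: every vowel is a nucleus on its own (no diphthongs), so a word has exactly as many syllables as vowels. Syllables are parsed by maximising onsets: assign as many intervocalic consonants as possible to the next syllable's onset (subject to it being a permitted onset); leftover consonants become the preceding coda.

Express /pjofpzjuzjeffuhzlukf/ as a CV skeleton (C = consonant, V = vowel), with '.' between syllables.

CCVCC.CCV.CCVC.CVC.CCVCC

Nuclei (vowels): o, u, e, u, u → 5 syllables.
/o…u/ gap (V1→V2): /fpzj/; trying suffixes from longest down, /zj/ is the first permitted one, so coda /fp/ | onset /zj/.
/u…e/ gap (V2→V3): cluster /zj/ — /zj/ is itself a permitted onset, so the whole cluster goes right; preceding coda = ∅.
/e…u/ gap (V3→V4): /ff/; trying suffixes from longest down, /f/ is the first permitted one, so coda /f/ | onset /f/.
/u…u/ gap (V4→V5): /hzl/ — longest licit onset from the right is /zl/, leaving /h/ as coda.
Putting it together: pjofp.zju.zjef.fuh.zlukf.
Mapping each syllable to C/V: /pjofp/ → CCVCC, /zju/ → CCV, /zjef/ → CCVC, /fuh/ → CVC, /zlukf/ → CCVCC.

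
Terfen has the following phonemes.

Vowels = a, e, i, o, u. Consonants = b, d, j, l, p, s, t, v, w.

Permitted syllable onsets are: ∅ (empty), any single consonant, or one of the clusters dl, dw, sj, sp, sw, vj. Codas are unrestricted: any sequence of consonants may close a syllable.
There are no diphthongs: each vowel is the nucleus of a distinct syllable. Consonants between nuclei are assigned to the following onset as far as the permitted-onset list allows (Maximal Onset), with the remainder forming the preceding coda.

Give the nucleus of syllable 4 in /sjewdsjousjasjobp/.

The vowels are e, o, u, a, o — 5 nuclei, so 5 syllables.
The fourth nucleus (vowel 4 from the left) is /a/.

a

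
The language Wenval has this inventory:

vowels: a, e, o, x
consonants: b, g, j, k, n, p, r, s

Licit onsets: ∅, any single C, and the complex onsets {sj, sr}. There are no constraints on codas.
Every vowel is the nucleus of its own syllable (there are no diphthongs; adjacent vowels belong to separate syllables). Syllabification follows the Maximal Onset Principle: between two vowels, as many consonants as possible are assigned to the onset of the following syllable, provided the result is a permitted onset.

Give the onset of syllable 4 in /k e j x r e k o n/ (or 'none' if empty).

k

Vowels present: e, x, e, o; each is a nucleus, giving 4 syllables.
V1 /e/ – V2 /x/: /j/ → onset of the next syllable (single consonants are always licit onsets).
V2 /x/ – V3 /e/: /r/ is a single consonant, so it becomes the next onset.
V3 /e/ – V4 /o/: /k/ is a single consonant, so it becomes the next onset.
Result: ke.jx.re.kon.
Syllable 4 is /kon/: onset /k/, nucleus /o/, coda /n/.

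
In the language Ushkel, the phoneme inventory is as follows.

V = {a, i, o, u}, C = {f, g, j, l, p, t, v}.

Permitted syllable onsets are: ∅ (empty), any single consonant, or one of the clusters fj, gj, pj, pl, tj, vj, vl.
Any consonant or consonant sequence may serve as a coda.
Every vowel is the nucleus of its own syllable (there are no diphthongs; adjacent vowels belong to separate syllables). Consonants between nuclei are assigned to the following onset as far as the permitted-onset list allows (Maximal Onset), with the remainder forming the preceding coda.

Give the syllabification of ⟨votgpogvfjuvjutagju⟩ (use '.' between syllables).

votg.pogv.fju.vju.ta.gju

Vowels present: o, o, u, u, a, u; each is a nucleus, giving 6 syllables.
/o…o/ gap (V1→V2): /tgp/ — longest licit onset from the right is /p/, leaving /tg/ as coda.
/o…u/ gap (V2→V3): /gvfj/ splits as /gv/ + /fj/ (/fj/ is the longest suffix that is a licit onset).
/u…u/ gap (V3→V4): /vj/ is a licit onset in full, so it all attaches to the next syllable.
/u…a/ gap (V4→V5): /t/ is a single consonant, so it becomes the next onset.
/a…u/ gap (V5→V6): /gj/ is a licit onset in full, so it all attaches to the next syllable.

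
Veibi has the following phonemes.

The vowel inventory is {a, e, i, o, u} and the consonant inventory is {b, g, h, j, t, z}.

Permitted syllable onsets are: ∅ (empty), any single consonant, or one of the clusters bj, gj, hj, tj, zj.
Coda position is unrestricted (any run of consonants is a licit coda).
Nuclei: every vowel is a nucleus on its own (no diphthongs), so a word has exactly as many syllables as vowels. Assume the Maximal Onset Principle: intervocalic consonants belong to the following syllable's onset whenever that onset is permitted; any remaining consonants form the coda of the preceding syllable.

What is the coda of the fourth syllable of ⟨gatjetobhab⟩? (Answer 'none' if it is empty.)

Vowels present: a, e, o, a; each is a nucleus, giving 4 syllables.
Between /a/ (V1) and /e/ (V2): /tj/ — entire cluster is a permitted onset → onset /tj/, coda ∅.
Between /e/ (V2) and /o/ (V3): just /t/ — single C goes to the following onset.
Between /o/ (V3) and /a/ (V4): /bh/ — longest licit onset from the right is /h/, leaving /b/ as coda.
Putting it together: ga.tje.tob.hab.
Syllable 4 is /hab/: onset /h/, nucleus /a/, coda /b/.

b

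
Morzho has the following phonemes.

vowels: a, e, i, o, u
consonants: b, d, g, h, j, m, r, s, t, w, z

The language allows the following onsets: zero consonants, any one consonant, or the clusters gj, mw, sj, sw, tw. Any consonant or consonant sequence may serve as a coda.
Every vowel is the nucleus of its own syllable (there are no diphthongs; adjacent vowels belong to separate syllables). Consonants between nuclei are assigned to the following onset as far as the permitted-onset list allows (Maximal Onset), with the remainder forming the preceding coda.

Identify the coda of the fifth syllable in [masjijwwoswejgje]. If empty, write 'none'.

none

Vowels present: a, i, o, e, e; each is a nucleus, giving 5 syllables.
/a…i/ gap (V1→V2): cluster /sj/ — /sj/ is itself a permitted onset, so the whole cluster goes right; preceding coda = ∅.
/i…o/ gap (V2→V3): /jww/; trying suffixes from longest down, /w/ is the first permitted one, so coda /jw/ | onset /w/.
/o…e/ gap (V3→V4): cluster /sw/ — /sw/ is itself a permitted onset, so the whole cluster goes right; preceding coda = ∅.
/e…e/ gap (V4→V5): /jgj/ splits as /j/ + /gj/ (/gj/ is the longest suffix that is a licit onset).
Putting it together: ma.sjijw.wo.swej.gje.
Syllable 5 is /gje/: onset /gj/, nucleus /e/, coda ∅.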